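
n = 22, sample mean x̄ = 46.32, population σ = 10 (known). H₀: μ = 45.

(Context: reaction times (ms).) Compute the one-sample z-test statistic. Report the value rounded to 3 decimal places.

test statistic = 0.619

SE = σ/√n = 10/√22 = 2.1320
z = (x̄−μ₀)/SE = (46.32−45)/2.1320 = 0.6191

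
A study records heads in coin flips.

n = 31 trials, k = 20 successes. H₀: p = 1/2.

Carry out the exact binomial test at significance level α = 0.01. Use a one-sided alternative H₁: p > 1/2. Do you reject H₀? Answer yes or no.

Exact binomial: n=31, k=20, p₀=1/2=0.5000
P(X≥20) from Σ C(n,i)·p₀^i·(1−p₀)^(n−i)
p-value (one-sided, H₁ greater) = 0.07481
At α=0.01: p ≥ α → fail to reject H₀

reject H₀: no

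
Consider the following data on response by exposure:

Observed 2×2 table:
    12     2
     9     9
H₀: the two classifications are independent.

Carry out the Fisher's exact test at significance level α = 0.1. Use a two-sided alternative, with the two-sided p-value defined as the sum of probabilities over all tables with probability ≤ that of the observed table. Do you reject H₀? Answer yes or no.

reject H₀: yes

Margins: r₁=14, r₂=18, c₁=21, c₂=11, n=32
p_obs = C(14,12)·C(18,9)/C(32,21); sum pmf over tables with pmf ≤ p_obs
p-value (two-sided) = 0.06079
At α=0.1: p < α → reject H₀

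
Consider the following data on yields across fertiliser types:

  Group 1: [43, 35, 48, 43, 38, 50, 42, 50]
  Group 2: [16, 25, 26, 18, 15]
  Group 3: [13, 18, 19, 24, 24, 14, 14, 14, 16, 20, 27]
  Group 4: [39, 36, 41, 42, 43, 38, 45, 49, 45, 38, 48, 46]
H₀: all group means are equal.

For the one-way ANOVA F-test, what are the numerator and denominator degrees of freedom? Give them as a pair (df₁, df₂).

k = 4 groups, N = 36 total
df = (k−1, N−k) = (4−1, 36−4) = (3, 32)

degrees of freedom = [3, 32]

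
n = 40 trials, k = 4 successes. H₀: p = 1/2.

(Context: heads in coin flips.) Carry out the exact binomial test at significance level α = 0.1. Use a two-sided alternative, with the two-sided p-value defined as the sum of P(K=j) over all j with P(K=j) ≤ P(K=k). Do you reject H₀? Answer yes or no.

reject H₀: yes

Exact binomial: n=40, k=4, p₀=1/2=0.5000
P(X=j) = C(n,j)·p₀^j·(1−p₀)^(n−j); p = Σ P(X=j) over j with P(X=j) ≤ P(X=4)
p-value (two-sided) = 0.00000
At α=0.1: p < α → reject H₀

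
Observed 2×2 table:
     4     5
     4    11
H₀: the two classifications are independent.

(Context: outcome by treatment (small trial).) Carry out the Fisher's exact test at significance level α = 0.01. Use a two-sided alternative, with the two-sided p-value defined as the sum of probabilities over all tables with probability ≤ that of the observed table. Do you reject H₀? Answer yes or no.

reject H₀: no

Margins: r₁=9, r₂=15, c₁=8, c₂=16, n=24
p_obs = C(9,4)·C(15,4)/C(24,8); sum pmf over tables with pmf ≤ p_obs
p-value (two-sided) = 0.41203
At α=0.01: p ≥ α → fail to reject H₀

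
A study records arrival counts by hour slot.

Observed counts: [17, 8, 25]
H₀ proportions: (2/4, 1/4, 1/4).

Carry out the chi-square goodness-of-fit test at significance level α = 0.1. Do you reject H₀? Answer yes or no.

n = 50; E_i = n·p_i = [25.00, 12.50, 12.50]
χ² = (17−25.00)²/25.00 + (8−12.50)²/12.50 + (25−12.50)²/12.50 = 16.6800
df = 2
p-value (upper-tail) = 0.00024
At α=0.1: p < α → reject H₀

reject H₀: yes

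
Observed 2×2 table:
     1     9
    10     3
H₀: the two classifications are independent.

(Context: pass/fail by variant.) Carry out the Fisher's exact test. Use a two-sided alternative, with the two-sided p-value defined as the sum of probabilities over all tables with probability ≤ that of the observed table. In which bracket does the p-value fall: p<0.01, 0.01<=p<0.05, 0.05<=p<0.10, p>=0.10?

Margins: r₁=10, r₂=13, c₁=11, c₂=12, n=23
p_obs = C(10,1)·C(13,10)/C(23,11); sum pmf over tables with pmf ≤ p_obs
p-value (two-sided) = 0.00276
→ bracket: p<0.01

p-value bracket: p<0.01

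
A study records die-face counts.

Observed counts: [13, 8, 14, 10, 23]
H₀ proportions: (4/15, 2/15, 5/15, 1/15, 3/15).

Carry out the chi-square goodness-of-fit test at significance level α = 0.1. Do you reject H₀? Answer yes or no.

n = 68; E_i = n·p_i = [18.13, 9.07, 22.67, 4.53, 13.60]
χ² = (13−18.13)²/18.13 + (8−9.07)²/9.07 + (14−22.67)²/22.67 + (10−4.53)²/4.53 + (23−13.60)²/13.60 = 17.9816
df = 4
p-value (upper-tail) = 0.00124
At α=0.1: p < α → reject H₀

reject H₀: yes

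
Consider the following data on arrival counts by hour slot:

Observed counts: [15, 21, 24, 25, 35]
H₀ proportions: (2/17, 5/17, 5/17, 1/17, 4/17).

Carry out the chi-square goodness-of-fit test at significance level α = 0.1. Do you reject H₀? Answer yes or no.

reject H₀: yes

n = 120; E_i = n·p_i = [14.12, 35.29, 35.29, 7.06, 28.24]
χ² = (15−14.12)²/14.12 + (21−35.29)²/35.29 + (24−35.29)²/35.29 + (25−7.06)²/7.06 + (35−28.24)²/28.24 = 56.6796
df = 4
p-value (upper-tail) = 0.00000
At α=0.1: p < α → reject H₀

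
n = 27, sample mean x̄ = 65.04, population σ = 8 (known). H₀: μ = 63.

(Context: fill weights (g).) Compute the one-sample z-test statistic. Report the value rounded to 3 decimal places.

test statistic = 1.325

SE = σ/√n = 8/√27 = 1.5396
z = (x̄−μ₀)/SE = (65.04−63)/1.5396 = 1.3250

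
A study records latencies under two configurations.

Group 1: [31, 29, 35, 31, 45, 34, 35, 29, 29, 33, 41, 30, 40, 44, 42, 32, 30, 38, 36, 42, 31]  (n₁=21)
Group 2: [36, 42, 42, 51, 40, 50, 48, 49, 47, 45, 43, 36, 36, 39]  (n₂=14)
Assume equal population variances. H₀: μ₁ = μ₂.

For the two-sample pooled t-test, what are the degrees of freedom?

df = n₁ + n₂ − 2 = 21 + 14 − 2 = 33

degrees of freedom = 33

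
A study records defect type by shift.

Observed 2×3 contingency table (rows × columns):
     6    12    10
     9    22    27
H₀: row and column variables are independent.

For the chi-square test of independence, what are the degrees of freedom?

degrees of freedom = 2

df = (r−1)(c−1) = (2−1)·(3−1) = 2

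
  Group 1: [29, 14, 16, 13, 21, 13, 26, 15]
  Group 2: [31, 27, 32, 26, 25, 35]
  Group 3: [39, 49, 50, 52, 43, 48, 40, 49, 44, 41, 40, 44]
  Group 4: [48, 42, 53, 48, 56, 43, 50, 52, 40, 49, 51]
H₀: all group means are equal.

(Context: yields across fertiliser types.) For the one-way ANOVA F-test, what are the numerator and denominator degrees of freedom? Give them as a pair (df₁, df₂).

degrees of freedom = [3, 33]

k = 4 groups, N = 37 total
df = (k−1, N−k) = (4−1, 37−4) = (3, 33)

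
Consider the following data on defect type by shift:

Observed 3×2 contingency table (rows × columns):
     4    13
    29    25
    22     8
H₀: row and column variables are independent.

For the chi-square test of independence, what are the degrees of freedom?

degrees of freedom = 2

df = (r−1)(c−1) = (3−1)·(2−1) = 2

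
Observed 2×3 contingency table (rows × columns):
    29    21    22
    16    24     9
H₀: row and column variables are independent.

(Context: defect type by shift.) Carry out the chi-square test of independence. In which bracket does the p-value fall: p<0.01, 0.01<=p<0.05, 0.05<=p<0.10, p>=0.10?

p-value bracket: 0.05<=p<0.10

Row totals [72, 49], col totals [45, 45, 31], n=121
χ² = (29−26.78)²/26.78 + (21−26.78)²/26.78 + (22−18.45)²/18.45 + (16−18.22)²/18.22 + (24−18.22)²/18.22 + (9−12.55)²/12.55 = 5.2240
df = 2
p-value (upper-tail) = 0.07339
→ bracket: 0.05<=p<0.10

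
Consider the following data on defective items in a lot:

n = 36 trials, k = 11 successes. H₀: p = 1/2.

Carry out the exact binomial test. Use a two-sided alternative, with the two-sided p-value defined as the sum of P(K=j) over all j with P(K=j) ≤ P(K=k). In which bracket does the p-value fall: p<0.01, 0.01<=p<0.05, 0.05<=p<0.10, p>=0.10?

p-value bracket: 0.01<=p<0.05

Exact binomial: n=36, k=11, p₀=1/2=0.5000
P(X=j) = C(n,j)·p₀^j·(1−p₀)^(n−j); p = Σ P(X=j) over j with P(X=j) ≤ P(X=11)
p-value (two-sided) = 0.02882
→ bracket: 0.01<=p<0.05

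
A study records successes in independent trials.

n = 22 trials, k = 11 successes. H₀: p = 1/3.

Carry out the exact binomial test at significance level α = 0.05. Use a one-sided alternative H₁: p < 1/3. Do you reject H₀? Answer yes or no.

Exact binomial: n=22, k=11, p₀=1/3=0.3333
P(X≤11) from Σ C(n,i)·p₀^i·(1−p₀)^(n−i)
p-value (one-sided, H₁ less) = 0.96730
At α=0.05: p ≥ α → fail to reject H₀

reject H₀: no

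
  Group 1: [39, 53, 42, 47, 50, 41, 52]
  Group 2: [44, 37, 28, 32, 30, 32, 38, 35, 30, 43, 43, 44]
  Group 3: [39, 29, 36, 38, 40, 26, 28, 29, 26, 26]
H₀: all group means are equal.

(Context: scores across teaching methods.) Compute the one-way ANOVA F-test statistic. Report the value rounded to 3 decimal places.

Group means [46.29, 36.33, 31.70], grand mean 37.138
SSB = Σnᵢ(x̄ᵢ−x̄)² = 889.253; SSW = ΣΣ(x−x̄ᵢ)² = 896.195
MSB = 889.253/2 = 444.6265; MSW = 896.195/26 = 34.4690
F = MSB/MSW = 12.8993
df = (2, 26)

test statistic = 12.899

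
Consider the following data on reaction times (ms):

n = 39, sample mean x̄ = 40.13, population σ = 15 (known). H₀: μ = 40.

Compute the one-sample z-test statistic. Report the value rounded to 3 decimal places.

test statistic = 0.054

SE = σ/√n = 15/√39 = 2.4019
z = (x̄−μ₀)/SE = (40.13−40)/2.4019 = 0.0541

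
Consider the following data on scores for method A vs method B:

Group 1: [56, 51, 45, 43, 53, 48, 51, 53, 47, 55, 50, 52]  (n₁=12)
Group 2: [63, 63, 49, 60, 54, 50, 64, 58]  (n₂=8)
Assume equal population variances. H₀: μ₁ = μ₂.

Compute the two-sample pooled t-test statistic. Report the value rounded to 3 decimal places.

x̄₁=50.333, s₁=3.939, n₁=12
x̄₂=57.625, s₂=5.975, n₂=8
s_p² = [11·3.939² + 7·5.975²]/18 = 23.3634
SE = √(s_p²·(1/12+1/8)) = 2.2062
t = (50.333−57.625)/2.2062 = -3.3051
df = 18

test statistic = -3.305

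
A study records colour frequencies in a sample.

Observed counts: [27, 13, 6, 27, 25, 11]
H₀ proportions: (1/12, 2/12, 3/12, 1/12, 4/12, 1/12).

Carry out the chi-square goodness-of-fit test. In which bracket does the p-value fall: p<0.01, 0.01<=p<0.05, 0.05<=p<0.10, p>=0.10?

n = 109; E_i = n·p_i = [9.08, 18.17, 27.25, 9.08, 36.33, 9.08]
χ² = (27−9.08)²/9.08 + (13−18.17)²/18.17 + (6−27.25)²/27.25 + (27−9.08)²/9.08 + (25−36.33)²/36.33 + (11−9.08)²/9.08 = 92.6606
df = 5
p-value (upper-tail) = 0.00000
→ bracket: p<0.01

p-value bracket: p<0.01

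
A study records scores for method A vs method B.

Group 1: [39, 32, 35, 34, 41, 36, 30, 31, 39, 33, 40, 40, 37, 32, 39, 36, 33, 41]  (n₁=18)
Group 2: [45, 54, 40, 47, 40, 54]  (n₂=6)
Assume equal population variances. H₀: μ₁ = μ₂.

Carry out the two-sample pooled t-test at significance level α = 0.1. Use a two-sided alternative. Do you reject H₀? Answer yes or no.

x̄₁=36.000, s₁=3.646, n₁=18
x̄₂=46.667, s₂=6.314, n₂=6
s_p² = [17·3.646² + 5·6.314²]/22 = 19.3333
SE = √(s_p²·(1/18+1/6)) = 2.0728
t = (36.000−46.667)/2.0728 = -5.1461
df = 22
p-value (two-sided) = 0.00004
At α=0.1: p < α → reject H₀

reject H₀: yes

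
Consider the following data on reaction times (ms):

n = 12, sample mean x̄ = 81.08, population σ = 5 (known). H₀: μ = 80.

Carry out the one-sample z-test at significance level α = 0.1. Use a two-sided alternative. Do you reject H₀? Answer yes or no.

SE = σ/√n = 5/√12 = 1.4434
z = (x̄−μ₀)/SE = (81.08−80)/1.4434 = 0.7482
p-value (two-sided) = 0.45431
At α=0.1: p ≥ α → fail to reject H₀

reject H₀: no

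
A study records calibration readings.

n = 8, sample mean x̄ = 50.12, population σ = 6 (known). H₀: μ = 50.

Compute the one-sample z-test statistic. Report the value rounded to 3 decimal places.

test statistic = 0.057

SE = σ/√n = 6/√8 = 2.1213
z = (x̄−μ₀)/SE = (50.12−50)/2.1213 = 0.0566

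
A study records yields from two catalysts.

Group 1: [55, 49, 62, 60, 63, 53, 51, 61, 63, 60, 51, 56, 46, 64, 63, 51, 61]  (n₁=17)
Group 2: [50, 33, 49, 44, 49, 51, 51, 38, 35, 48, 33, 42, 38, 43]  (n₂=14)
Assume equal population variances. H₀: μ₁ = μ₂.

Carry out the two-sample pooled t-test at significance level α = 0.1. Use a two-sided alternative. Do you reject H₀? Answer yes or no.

reject H₀: yes

x̄₁=57.000, s₁=5.842, n₁=17
x̄₂=43.143, s₂=6.735, n₂=14
s_p² = [16·5.842² + 13·6.735²]/29 = 39.1626
SE = √(s_p²·(1/17+1/14)) = 2.2585
t = (57.000−43.143)/2.2585 = 6.1354
df = 29
p-value (two-sided) = 0.00000
At α=0.1: p < α → reject H₀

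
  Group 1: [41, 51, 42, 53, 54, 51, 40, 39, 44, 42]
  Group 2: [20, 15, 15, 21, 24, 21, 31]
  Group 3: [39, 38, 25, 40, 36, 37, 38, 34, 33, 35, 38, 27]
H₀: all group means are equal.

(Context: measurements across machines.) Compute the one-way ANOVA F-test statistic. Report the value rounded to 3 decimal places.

test statistic = 44.643

Group means [45.70, 21.00, 35.00], grand mean 35.310
SSB = Σnᵢ(x̄ᵢ−x̄)² = 2514.107; SSW = ΣΣ(x−x̄ᵢ)² = 732.100
MSB = 2514.107/2 = 1257.0534; MSW = 732.100/26 = 28.1577
F = MSB/MSW = 44.6433
df = (2, 26)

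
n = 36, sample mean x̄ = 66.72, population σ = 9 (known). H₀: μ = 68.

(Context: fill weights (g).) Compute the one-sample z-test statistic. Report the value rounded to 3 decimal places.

SE = σ/√n = 9/√36 = 1.5000
z = (x̄−μ₀)/SE = (66.72−68)/1.5000 = -0.8533

test statistic = -0.853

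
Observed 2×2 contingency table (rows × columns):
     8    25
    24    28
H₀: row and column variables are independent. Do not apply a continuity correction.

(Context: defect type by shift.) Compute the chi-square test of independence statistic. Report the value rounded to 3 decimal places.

test statistic = 4.129

Row totals [33, 52], col totals [32, 53], n=85
χ² = (8−12.42)²/12.42 + (25−20.58)²/20.58 + (24−19.58)²/19.58 + (28−32.42)²/32.42 = 4.1291
df = 1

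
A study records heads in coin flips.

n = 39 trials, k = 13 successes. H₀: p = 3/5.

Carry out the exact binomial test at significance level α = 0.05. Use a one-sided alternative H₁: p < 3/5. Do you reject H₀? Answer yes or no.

reject H₀: yes

Exact binomial: n=39, k=13, p₀=3/5=0.6000
P(X≤13) from Σ C(n,i)·p₀^i·(1−p₀)^(n−i)
p-value (one-sided, H₁ less) = 0.00069
At α=0.05: p < α → reject H₀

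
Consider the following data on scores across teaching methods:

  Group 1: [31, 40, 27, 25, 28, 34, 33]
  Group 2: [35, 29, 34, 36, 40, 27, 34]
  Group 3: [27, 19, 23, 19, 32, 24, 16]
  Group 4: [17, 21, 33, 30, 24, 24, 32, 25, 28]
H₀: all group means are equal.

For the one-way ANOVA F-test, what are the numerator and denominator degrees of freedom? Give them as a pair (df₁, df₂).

degrees of freedom = [3, 26]

k = 4 groups, N = 30 total
df = (k−1, N−k) = (4−1, 30−4) = (3, 26)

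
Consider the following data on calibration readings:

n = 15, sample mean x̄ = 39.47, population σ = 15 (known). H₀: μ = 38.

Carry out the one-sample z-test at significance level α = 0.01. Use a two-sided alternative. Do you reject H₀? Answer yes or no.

reject H₀: no

SE = σ/√n = 15/√15 = 3.8730
z = (x̄−μ₀)/SE = (39.47−38)/3.8730 = 0.3796
p-value (two-sided) = 0.70428
At α=0.01: p ≥ α → fail to reject H₀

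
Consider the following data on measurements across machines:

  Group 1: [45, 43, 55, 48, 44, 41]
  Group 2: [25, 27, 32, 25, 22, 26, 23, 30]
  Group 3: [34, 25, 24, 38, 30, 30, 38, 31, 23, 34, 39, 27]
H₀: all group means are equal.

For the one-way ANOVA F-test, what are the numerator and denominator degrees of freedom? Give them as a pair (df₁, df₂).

k = 3 groups, N = 26 total
df = (k−1, N−k) = (3−1, 26−3) = (2, 23)

degrees of freedom = [2, 23]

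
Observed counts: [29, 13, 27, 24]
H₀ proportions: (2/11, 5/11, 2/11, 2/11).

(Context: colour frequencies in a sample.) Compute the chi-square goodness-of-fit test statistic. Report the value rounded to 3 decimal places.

test statistic = 37.912

n = 93; E_i = n·p_i = [16.91, 42.27, 16.91, 16.91]
χ² = (29−16.91)²/16.91 + (13−42.27)²/42.27 + (27−16.91)²/16.91 + (24−16.91)²/16.91 = 37.9118
df = 3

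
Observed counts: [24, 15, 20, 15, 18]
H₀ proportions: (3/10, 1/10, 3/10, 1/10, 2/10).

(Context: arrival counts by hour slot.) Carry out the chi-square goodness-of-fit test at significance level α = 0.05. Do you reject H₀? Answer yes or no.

reject H₀: yes

n = 92; E_i = n·p_i = [27.60, 9.20, 27.60, 9.20, 18.40]
χ² = (24−27.60)²/27.60 + (15−9.20)²/9.20 + (20−27.60)²/27.60 + (15−9.20)²/9.20 + (18−18.40)²/18.40 = 9.8841
df = 4
p-value (upper-tail) = 0.04243
At α=0.05: p < α → reject H₀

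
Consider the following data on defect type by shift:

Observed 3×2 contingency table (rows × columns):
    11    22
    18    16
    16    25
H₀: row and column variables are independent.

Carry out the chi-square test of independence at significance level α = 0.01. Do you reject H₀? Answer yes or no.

Row totals [33, 34, 41], col totals [45, 63], n=108
χ² = (11−13.75)²/13.75 + (22−19.25)²/19.25 + (18−14.17)²/14.17 + (16−19.83)²/19.83 + (16−17.08)²/17.08 + (25−23.92)²/23.92 = 2.8388
df = 2
p-value (upper-tail) = 0.24186
At α=0.01: p ≥ α → fail to reject H₀

reject H₀: no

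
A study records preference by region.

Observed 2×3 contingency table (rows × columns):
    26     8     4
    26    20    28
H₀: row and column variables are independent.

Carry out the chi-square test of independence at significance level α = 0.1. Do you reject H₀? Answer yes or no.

reject H₀: yes

Row totals [38, 74], col totals [52, 28, 32], n=112
χ² = (26−17.64)²/17.64 + (8−9.50)²/9.50 + (4−10.86)²/10.86 + (26−34.36)²/34.36 + (20−18.50)²/18.50 + (28−21.14)²/21.14 = 12.9047
df = 2
p-value (upper-tail) = 0.00158
At α=0.1: p < α → reject H₀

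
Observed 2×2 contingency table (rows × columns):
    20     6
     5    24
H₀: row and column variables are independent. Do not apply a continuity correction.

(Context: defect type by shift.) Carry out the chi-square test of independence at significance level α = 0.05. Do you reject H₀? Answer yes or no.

reject H₀: yes

Row totals [26, 29], col totals [25, 30], n=55
χ² = (20−11.82)²/11.82 + (6−14.18)²/14.18 + (5−13.18)²/13.18 + (24−15.82)²/15.82 = 19.6950
df = 1
p-value (upper-tail) = 0.00001
At α=0.05: p < α → reject H₀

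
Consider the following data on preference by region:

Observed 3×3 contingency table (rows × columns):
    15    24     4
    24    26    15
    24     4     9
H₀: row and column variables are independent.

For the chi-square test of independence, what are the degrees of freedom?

df = (r−1)(c−1) = (3−1)·(3−1) = 4

degrees of freedom = 4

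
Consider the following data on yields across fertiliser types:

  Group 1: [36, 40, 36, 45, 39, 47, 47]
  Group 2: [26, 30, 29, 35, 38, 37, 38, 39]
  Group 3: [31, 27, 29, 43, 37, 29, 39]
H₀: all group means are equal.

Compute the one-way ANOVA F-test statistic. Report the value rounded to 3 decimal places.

Group means [41.43, 34.00, 33.57], grand mean 36.227
SSB = Σnᵢ(x̄ᵢ−x̄)² = 278.435; SSW = ΣΣ(x−x̄ᵢ)² = 535.429
MSB = 278.435/2 = 139.2175; MSW = 535.429/19 = 28.1805
F = MSB/MSW = 4.9402
df = (2, 19)

test statistic = 4.940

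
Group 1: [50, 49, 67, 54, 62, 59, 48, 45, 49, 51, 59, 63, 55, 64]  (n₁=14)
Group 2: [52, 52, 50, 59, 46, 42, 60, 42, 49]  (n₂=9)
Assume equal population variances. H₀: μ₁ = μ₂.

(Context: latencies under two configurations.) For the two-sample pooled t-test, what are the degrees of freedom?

degrees of freedom = 21

df = n₁ + n₂ − 2 = 14 + 9 − 2 = 21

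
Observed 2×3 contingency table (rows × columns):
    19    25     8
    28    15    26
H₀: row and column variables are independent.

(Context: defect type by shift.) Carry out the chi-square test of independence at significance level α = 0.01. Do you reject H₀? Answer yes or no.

reject H₀: yes

Row totals [52, 69], col totals [47, 40, 34], n=121
χ² = (19−20.20)²/20.20 + (25−17.19)²/17.19 + (8−14.61)²/14.61 + (28−26.80)²/26.80 + (15−22.81)²/22.81 + (26−19.39)²/19.39 = 11.5932
df = 2
p-value (upper-tail) = 0.00304
At α=0.01: p < α → reject H₀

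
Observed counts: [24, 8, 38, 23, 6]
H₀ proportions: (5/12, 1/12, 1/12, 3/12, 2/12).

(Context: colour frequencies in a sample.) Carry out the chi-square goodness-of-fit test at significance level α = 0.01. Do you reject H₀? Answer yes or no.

reject H₀: yes

n = 99; E_i = n·p_i = [41.25, 8.25, 8.25, 24.75, 16.50]
χ² = (24−41.25)²/41.25 + (8−8.25)²/8.25 + (38−8.25)²/8.25 + (23−24.75)²/24.75 + (6−16.50)²/16.50 = 121.3071
df = 4
p-value (upper-tail) = 0.00000
At α=0.01: p < α → reject H₀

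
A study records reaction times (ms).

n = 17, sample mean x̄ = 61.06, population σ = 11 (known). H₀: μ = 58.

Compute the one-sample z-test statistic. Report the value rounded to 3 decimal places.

SE = σ/√n = 11/√17 = 2.6679
z = (x̄−μ₀)/SE = (61.06−58)/2.6679 = 1.1470

test statistic = 1.147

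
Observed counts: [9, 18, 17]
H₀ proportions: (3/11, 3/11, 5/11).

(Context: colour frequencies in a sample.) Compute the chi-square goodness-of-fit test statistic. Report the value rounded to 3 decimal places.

n = 44; E_i = n·p_i = [12.00, 12.00, 20.00]
χ² = (9−12.00)²/12.00 + (18−12.00)²/12.00 + (17−20.00)²/20.00 = 4.2000
df = 2

test statistic = 4.200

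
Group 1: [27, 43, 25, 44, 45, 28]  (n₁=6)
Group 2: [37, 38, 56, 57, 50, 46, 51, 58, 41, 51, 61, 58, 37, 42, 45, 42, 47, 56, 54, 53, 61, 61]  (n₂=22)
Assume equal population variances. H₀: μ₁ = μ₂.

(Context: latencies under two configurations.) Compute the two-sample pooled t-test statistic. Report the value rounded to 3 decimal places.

test statistic = -3.812

x̄₁=35.333, s₁=9.564, n₁=6
x̄₂=50.091, s₂=8.106, n₂=22
s_p² = [5·9.564² + 21·8.106²]/26 = 70.6597
SE = √(s_p²·(1/6+1/22)) = 3.8715
t = (35.333−50.091)/3.8715 = -3.8119
df = 26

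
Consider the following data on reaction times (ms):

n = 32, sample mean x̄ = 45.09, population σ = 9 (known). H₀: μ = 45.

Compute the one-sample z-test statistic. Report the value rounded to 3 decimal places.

test statistic = 0.057

SE = σ/√n = 9/√32 = 1.5910
z = (x̄−μ₀)/SE = (45.09−45)/1.5910 = 0.0566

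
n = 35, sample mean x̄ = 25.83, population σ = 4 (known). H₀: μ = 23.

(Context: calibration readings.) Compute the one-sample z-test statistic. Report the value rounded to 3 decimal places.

SE = σ/√n = 4/√35 = 0.6761
z = (x̄−μ₀)/SE = (25.83−23)/0.6761 = 4.1856

test statistic = 4.186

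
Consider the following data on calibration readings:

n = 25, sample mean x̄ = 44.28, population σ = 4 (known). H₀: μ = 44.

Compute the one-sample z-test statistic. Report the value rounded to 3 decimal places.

SE = σ/√n = 4/√25 = 0.8000
z = (x̄−μ₀)/SE = (44.28−44)/0.8000 = 0.3500

test statistic = 0.350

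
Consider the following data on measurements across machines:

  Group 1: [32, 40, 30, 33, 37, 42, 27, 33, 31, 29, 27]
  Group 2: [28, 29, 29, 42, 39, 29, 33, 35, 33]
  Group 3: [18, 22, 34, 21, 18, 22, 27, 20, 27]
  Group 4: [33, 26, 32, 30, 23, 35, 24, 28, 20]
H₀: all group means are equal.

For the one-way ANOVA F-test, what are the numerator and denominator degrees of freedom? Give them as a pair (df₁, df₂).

k = 4 groups, N = 38 total
df = (k−1, N−k) = (4−1, 38−4) = (3, 34)

degrees of freedom = [3, 34]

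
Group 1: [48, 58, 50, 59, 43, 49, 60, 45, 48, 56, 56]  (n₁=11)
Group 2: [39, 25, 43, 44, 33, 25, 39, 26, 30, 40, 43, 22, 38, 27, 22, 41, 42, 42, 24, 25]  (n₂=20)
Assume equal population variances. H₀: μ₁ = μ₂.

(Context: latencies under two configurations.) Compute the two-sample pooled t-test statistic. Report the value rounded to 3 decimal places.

test statistic = 6.528

x̄₁=52.000, s₁=5.967, n₁=11
x̄₂=33.500, s₂=8.262, n₂=20
s_p² = [10·5.967² + 19·8.262²]/29 = 57.0000
SE = √(s_p²·(1/11+1/20)) = 2.8340
t = (52.000−33.500)/2.8340 = 6.5278
df = 29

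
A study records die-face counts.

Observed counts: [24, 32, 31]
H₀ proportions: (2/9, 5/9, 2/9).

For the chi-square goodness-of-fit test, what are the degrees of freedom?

df = k − 1 = 3 − 1 = 2

degrees of freedom = 2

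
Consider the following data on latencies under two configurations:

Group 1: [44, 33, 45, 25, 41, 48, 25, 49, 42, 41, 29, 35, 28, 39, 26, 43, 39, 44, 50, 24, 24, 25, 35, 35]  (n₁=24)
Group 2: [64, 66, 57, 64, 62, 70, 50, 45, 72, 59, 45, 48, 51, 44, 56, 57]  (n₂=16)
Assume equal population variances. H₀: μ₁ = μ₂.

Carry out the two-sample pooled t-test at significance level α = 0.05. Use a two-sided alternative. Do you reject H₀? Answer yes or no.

x̄₁=36.208, s₁=8.713, n₁=24
x̄₂=56.875, s₂=9.040, n₂=16
s_p² = [23·8.713² + 15·9.040²]/38 = 78.2029
SE = √(s_p²·(1/24+1/16)) = 2.8541
t = (36.208−56.875)/2.8541 = -7.2409
df = 38
p-value (two-sided) = 0.00000
At α=0.05: p < α → reject H₀

reject H₀: yes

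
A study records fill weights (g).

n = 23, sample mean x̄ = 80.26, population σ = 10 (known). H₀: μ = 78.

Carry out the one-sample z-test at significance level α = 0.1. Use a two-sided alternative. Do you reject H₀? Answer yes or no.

SE = σ/√n = 10/√23 = 2.0851
z = (x̄−μ₀)/SE = (80.26−78)/2.0851 = 1.0839
p-value (two-sided) = 0.27843
At α=0.1: p ≥ α → fail to reject H₀

reject H₀: no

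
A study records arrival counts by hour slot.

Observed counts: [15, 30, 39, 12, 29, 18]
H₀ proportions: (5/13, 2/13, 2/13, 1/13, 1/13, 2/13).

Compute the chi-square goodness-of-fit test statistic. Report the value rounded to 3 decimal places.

test statistic = 75.409

n = 143; E_i = n·p_i = [55.00, 22.00, 22.00, 11.00, 11.00, 22.00]
χ² = (15−55.00)²/55.00 + (30−22.00)²/22.00 + (39−22.00)²/22.00 + (12−11.00)²/11.00 + (29−11.00)²/11.00 + (18−22.00)²/22.00 = 75.4091
df = 5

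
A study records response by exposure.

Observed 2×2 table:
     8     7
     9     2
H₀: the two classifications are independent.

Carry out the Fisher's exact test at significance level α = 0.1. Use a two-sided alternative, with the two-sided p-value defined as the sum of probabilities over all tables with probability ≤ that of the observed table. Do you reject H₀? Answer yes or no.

reject H₀: no

Margins: r₁=15, r₂=11, c₁=17, c₂=9, n=26
p_obs = C(15,8)·C(11,9)/C(26,17); sum pmf over tables with pmf ≤ p_obs
p-value (two-sided) = 0.21670
At α=0.1: p ≥ α → fail to reject H₀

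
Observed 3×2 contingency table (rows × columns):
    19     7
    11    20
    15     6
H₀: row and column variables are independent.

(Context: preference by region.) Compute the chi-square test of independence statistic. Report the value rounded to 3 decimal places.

Row totals [26, 31, 21], col totals [45, 33], n=78
χ² = (19−15.00)²/15.00 + (7−11.00)²/11.00 + (11−17.88)²/17.88 + (20−13.12)²/13.12 + (15−12.12)²/12.12 + (6−8.88)²/8.88 = 10.4087
df = 2

test statistic = 10.409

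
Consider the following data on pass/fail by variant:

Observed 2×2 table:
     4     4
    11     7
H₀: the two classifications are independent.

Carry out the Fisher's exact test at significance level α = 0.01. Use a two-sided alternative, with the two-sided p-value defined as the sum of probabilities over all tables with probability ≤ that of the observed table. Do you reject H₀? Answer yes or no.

Margins: r₁=8, r₂=18, c₁=15, c₂=11, n=26
p_obs = C(8,4)·C(18,11)/C(26,15); sum pmf over tables with pmf ≤ p_obs
p-value (two-sided) = 0.68284
At α=0.01: p ≥ α → fail to reject H₀

reject H₀: no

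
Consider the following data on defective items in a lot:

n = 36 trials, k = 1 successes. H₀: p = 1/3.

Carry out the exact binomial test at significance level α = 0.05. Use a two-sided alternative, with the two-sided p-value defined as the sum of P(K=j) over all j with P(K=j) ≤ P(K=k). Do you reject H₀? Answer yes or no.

Exact binomial: n=36, k=1, p₀=1/3=0.3333
P(X=j) = C(n,j)·p₀^j·(1−p₀)^(n−j); p = Σ P(X=j) over j with P(X=j) ≤ P(X=1)
p-value (two-sided) = 0.00002
At α=0.05: p < α → reject H₀

reject H₀: yes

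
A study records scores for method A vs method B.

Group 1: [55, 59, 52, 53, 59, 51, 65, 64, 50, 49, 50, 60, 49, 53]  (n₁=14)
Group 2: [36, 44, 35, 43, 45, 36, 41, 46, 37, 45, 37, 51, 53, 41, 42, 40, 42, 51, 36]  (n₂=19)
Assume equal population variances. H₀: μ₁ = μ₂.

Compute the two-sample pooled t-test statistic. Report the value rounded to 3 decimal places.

test statistic = 6.629

x̄₁=54.929, s₁=5.498, n₁=14
x̄₂=42.158, s₂=5.449, n₂=19
s_p² = [13·5.498² + 18·5.449²]/31 = 29.9179
SE = √(s_p²·(1/14+1/19)) = 1.9266
t = (54.929−42.158)/1.9266 = 6.6288
df = 31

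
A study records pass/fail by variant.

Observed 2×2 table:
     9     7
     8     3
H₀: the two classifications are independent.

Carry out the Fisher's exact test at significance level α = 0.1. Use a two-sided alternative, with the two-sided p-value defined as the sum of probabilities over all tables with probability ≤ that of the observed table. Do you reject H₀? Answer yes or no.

Margins: r₁=16, r₂=11, c₁=17, c₂=10, n=27
p_obs = C(16,9)·C(11,8)/C(27,17); sum pmf over tables with pmf ≤ p_obs
p-value (two-sided) = 0.44755
At α=0.1: p ≥ α → fail to reject H₀

reject H₀: no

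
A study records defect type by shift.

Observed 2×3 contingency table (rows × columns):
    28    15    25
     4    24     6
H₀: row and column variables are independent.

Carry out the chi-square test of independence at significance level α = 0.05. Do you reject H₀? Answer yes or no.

Row totals [68, 34], col totals [32, 39, 31], n=102
χ² = (28−21.33)²/21.33 + (15−26.00)²/26.00 + (25−20.67)²/20.67 + (4−10.67)²/10.67 + (24−13.00)²/13.00 + (6−10.33)²/10.33 = 22.9373
df = 2
p-value (upper-tail) = 0.00001
At α=0.05: p < α → reject H₀

reject H₀: yes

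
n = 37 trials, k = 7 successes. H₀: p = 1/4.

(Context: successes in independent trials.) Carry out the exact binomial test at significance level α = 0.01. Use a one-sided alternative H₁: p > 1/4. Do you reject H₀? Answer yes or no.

reject H₀: no

Exact binomial: n=37, k=7, p₀=1/4=0.2500
P(X≥7) from Σ C(n,i)·p₀^i·(1−p₀)^(n−i)
p-value (one-sided, H₁ greater) = 0.85284
At α=0.01: p ≥ α → fail to reject H₀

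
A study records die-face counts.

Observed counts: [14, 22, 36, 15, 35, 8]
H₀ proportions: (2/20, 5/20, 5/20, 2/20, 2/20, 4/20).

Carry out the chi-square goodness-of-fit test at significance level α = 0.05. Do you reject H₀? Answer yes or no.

reject H₀: yes

n = 130; E_i = n·p_i = [13.00, 32.50, 32.50, 13.00, 13.00, 26.00]
χ² = (14−13.00)²/13.00 + (22−32.50)²/32.50 + (36−32.50)²/32.50 + (15−13.00)²/13.00 + (35−13.00)²/13.00 + (8−26.00)²/26.00 = 53.8462
df = 5
p-value (upper-tail) = 0.00000
At α=0.05: p < α → reject H₀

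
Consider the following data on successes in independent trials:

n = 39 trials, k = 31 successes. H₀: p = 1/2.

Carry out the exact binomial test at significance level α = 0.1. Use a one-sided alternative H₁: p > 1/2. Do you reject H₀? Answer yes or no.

Exact binomial: n=39, k=31, p₀=1/2=0.5000
P(X≥31) from Σ C(n,i)·p₀^i·(1−p₀)^(n−i)
p-value (one-sided, H₁ greater) = 0.00015
At α=0.1: p < α → reject H₀

reject H₀: yes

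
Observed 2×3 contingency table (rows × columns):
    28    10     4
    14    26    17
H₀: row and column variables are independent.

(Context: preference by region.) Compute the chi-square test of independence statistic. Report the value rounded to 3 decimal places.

Row totals [42, 57], col totals [42, 36, 21], n=99
χ² = (28−17.82)²/17.82 + (10−15.27)²/15.27 + (4−8.91)²/8.91 + (14−24.18)²/24.18 + (26−20.73)²/20.73 + (17−12.09)²/12.09 = 17.9651
df = 2

test statistic = 17.965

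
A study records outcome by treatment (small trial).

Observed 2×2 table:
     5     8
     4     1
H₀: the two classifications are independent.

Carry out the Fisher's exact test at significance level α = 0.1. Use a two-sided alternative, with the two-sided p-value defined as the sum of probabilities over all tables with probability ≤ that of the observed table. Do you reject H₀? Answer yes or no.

Margins: r₁=13, r₂=5, c₁=9, c₂=9, n=18
p_obs = C(13,5)·C(5,4)/C(18,9); sum pmf over tables with pmf ≤ p_obs
p-value (two-sided) = 0.29412
At α=0.1: p ≥ α → fail to reject H₀

reject H₀: no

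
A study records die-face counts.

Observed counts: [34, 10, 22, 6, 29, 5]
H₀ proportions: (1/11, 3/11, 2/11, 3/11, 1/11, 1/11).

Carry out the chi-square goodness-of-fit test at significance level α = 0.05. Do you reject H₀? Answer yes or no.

n = 106; E_i = n·p_i = [9.64, 28.91, 19.27, 28.91, 9.64, 9.64]
χ² = (34−9.64)²/9.64 + (10−28.91)²/28.91 + (22−19.27)²/19.27 + (6−28.91)²/28.91 + (29−9.64)²/9.64 + (5−9.64)²/9.64 = 133.6478
df = 5
p-value (upper-tail) = 0.00000
At α=0.05: p < α → reject H₀

reject H₀: yes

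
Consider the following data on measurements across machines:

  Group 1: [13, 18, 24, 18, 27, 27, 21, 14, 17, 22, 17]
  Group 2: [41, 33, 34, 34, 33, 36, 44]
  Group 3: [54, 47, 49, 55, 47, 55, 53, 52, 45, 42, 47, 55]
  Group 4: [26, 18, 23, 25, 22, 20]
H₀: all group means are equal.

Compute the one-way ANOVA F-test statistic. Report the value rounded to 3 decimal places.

Group means [19.82, 36.43, 50.08, 22.33], grand mean 33.556
SSB = Σnᵢ(x̄ᵢ−x̄)² = 6167.288; SSW = ΣΣ(x−x̄ᵢ)² = 609.601
MSB = 6167.288/3 = 2055.7627; MSW = 609.601/32 = 19.0500
F = MSB/MSW = 107.9139
df = (3, 32)

test statistic = 107.914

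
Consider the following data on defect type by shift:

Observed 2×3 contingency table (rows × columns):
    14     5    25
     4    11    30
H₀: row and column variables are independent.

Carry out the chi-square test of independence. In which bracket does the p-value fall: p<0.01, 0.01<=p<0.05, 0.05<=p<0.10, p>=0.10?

Row totals [44, 45], col totals [18, 16, 55], n=89
χ² = (14−8.90)²/8.90 + (5−7.91)²/7.91 + (25−27.19)²/27.19 + (4−9.10)²/9.10 + (11−8.09)²/8.09 + (30−27.81)²/27.81 = 8.2499
df = 2
p-value (upper-tail) = 0.01616
→ bracket: 0.01<=p<0.05

p-value bracket: 0.01<=p<0.05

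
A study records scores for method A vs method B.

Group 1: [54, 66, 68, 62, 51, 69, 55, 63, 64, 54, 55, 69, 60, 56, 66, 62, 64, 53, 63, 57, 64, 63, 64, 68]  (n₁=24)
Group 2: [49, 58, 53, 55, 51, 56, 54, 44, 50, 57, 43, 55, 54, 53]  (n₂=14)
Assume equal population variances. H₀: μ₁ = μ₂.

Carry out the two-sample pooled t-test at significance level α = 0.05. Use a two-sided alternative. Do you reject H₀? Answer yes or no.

reject H₀: yes

x̄₁=61.250, s₁=5.519, n₁=24
x̄₂=52.286, s₂=4.497, n₂=14
s_p² = [23·5.519² + 13·4.497²]/36 = 26.7599
SE = √(s_p²·(1/24+1/14)) = 1.7397
t = (61.250−52.286)/1.7397 = 5.1529
df = 36
p-value (two-sided) = 0.00001
At α=0.05: p < α → reject H₀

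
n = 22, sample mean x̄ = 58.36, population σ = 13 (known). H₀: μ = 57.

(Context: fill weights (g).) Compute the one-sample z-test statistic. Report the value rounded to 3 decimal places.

test statistic = 0.491

SE = σ/√n = 13/√22 = 2.7716
z = (x̄−μ₀)/SE = (58.36−57)/2.7716 = 0.4907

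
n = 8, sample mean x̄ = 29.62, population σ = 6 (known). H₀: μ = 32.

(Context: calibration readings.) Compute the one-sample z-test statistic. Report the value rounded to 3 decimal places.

test statistic = -1.122

SE = σ/√n = 6/√8 = 2.1213
z = (x̄−μ₀)/SE = (29.62−32)/2.1213 = -1.1219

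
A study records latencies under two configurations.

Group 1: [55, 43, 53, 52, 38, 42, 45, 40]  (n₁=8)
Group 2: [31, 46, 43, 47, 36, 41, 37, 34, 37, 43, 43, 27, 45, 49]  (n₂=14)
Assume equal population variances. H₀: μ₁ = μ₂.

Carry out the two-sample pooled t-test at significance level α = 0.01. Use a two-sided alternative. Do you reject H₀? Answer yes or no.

reject H₀: no

x̄₁=46.000, s₁=6.459, n₁=8
x̄₂=39.929, s₂=6.439, n₂=14
s_p² = [7·6.459² + 13·6.439²]/20 = 41.5464
SE = √(s_p²·(1/8+1/14)) = 2.8567
t = (46.000−39.929)/2.8567 = 2.1253
df = 20
p-value (two-sided) = 0.04621
At α=0.01: p ≥ α → fail to reject H₀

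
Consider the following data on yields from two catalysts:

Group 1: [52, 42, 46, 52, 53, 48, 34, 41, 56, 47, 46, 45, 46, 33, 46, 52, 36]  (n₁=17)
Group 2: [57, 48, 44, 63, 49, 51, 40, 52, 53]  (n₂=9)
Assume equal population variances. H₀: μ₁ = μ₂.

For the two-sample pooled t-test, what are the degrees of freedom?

df = n₁ + n₂ − 2 = 17 + 9 − 2 = 24

degrees of freedom = 24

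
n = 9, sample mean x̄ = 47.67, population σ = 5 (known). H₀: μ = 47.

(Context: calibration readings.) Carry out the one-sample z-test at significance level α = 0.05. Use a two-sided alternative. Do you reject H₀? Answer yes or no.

SE = σ/√n = 5/√9 = 1.6667
z = (x̄−μ₀)/SE = (47.67−47)/1.6667 = 0.4020
p-value (two-sided) = 0.68768
At α=0.05: p ≥ α → fail to reject H₀

reject H₀: no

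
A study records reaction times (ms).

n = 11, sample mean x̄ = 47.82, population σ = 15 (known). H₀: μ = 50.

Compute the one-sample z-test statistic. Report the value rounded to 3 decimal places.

SE = σ/√n = 15/√11 = 4.5227
z = (x̄−μ₀)/SE = (47.82−50)/4.5227 = -0.4820

test statistic = -0.482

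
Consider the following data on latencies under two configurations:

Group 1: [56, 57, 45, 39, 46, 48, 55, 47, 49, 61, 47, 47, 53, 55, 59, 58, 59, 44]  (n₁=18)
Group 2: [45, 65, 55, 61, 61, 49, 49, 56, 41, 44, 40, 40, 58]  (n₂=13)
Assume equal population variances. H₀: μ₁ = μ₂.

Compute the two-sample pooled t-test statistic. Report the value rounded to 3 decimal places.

x̄₁=51.389, s₁=6.354, n₁=18
x̄₂=51.077, s₂=8.760, n₂=13
s_p² = [17·6.354² + 12·8.760²]/29 = 55.4207
SE = √(s_p²·(1/18+1/13)) = 2.7096
t = (51.389−51.077)/2.7096 = 0.1151
df = 29

test statistic = 0.115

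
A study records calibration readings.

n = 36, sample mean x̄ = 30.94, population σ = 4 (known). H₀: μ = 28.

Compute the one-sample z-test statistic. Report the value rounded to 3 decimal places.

test statistic = 4.410

SE = σ/√n = 4/√36 = 0.6667
z = (x̄−μ₀)/SE = (30.94−28)/0.6667 = 4.4100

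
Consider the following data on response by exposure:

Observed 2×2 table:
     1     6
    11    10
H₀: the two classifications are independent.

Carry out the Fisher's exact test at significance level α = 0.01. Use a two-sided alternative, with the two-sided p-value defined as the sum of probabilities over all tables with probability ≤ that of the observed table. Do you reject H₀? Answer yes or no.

Margins: r₁=7, r₂=21, c₁=12, c₂=16, n=28
p_obs = C(7,1)·C(21,11)/C(28,12); sum pmf over tables with pmf ≤ p_obs
p-value (two-sided) = 0.18424
At α=0.01: p ≥ α → fail to reject H₀

reject H₀: no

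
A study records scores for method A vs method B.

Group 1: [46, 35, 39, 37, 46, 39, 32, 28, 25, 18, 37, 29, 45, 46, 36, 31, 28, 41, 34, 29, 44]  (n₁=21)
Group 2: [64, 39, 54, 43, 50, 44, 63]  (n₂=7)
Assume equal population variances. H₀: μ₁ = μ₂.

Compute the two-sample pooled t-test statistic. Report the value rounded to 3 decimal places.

test statistic = -4.297

x̄₁=35.476, s₁=7.750, n₁=21
x̄₂=51.000, s₂=9.832, n₂=7
s_p² = [20·7.750² + 6·9.832²]/26 = 68.5092
SE = √(s_p²·(1/21+1/7)) = 3.6124
t = (35.476−51.000)/3.6124 = -4.2974
df = 26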